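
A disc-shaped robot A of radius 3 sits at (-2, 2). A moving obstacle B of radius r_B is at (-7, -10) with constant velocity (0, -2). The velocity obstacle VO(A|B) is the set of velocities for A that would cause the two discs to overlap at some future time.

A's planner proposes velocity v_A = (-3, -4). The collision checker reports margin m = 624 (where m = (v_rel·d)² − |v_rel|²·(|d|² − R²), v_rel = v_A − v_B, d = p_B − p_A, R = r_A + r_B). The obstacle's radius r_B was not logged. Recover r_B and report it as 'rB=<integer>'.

m = 624
d = (-5, -12);  v_rel = (-3, -2),  |v_rel|² = 13
v_rel×d = (-3)·(-12) − (-2)·(-5) = 26
since m = R²·13 − 26²:  R² = (676 + 624) / 13 = 100
R = √100 = 10  ⇒  r_B = 10 − 3 = 7

rB=7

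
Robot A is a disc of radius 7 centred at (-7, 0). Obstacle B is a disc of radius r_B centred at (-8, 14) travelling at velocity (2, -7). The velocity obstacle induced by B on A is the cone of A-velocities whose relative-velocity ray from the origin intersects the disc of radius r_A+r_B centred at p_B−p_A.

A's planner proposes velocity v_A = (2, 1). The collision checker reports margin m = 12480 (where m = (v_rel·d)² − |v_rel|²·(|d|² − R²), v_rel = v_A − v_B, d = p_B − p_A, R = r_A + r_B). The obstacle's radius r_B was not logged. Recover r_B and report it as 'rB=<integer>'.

m = 12480
d = (-1, 14);  v_rel = (0, 8),  |v_rel|² = 64
v_rel×d = (0)·(14) − (8)·(-1) = 8
since m = R²·64 − 8²:  R² = (64 + 12480) / 64 = 196
R = √196 = 14  ⇒  r_B = 14 − 7 = 7

rB=7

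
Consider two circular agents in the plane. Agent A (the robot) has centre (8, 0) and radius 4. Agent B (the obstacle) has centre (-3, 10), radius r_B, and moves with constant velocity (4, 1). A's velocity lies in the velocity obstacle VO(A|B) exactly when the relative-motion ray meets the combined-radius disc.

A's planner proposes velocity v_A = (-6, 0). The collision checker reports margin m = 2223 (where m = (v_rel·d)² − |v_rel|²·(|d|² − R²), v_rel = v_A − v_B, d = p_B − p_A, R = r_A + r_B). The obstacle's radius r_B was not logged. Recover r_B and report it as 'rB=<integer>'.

m = 2223
d = (-11, 10);  v_rel = (-10, -1),  |v_rel|² = 101
v_rel×d = (-10)·(10) − (-1)·(-11) = -111
since m = R²·101 − (-111)²:  R² = (12321 + 2223) / 101 = 144
R = √144 = 12  ⇒  r_B = 12 − 4 = 8

rB=8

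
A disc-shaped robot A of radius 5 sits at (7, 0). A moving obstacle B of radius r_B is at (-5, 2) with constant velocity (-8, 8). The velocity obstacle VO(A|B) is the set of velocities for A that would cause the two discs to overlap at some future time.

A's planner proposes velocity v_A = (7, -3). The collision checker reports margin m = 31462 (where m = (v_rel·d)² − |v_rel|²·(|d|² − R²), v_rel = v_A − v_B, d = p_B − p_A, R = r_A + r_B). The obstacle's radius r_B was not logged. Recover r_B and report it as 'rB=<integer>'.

m = 31462
d = (-12, 2);  v_rel = (15, -11),  |v_rel|² = 346
v_rel×d = (15)·(2) − (-11)·(-12) = -102
since m = R²·346 − (-102)²:  R² = (10404 + 31462) / 346 = 121
R = √121 = 11  ⇒  r_B = 11 − 5 = 6

rB=6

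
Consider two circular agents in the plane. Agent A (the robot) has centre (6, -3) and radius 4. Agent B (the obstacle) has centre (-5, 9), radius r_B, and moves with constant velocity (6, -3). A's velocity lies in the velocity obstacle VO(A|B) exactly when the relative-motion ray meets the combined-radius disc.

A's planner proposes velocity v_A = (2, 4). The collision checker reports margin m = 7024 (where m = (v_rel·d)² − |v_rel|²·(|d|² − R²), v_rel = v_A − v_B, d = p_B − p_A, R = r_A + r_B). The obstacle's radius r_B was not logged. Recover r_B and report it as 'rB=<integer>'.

m = 7024
d = (-11, 12);  v_rel = (-4, 7),  |v_rel|² = 65
v_rel×d = (-4)·(12) − (7)·(-11) = 29
since m = R²·65 − 29²:  R² = (841 + 7024) / 65 = 121
R = √121 = 11  ⇒  r_B = 11 − 4 = 7

rB=7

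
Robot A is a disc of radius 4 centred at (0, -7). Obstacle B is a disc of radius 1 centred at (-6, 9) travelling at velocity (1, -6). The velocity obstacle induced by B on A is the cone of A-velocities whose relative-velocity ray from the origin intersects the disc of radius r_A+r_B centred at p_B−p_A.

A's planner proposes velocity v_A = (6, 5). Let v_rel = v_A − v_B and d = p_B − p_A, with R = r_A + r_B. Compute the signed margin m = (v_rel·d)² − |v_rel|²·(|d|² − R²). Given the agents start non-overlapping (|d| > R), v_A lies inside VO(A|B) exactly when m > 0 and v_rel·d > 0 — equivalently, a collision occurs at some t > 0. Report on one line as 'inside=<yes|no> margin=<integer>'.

d = (-6, 16),  |d|² = 292;  R = 4+1 = 5,  c = 292−5² = 267
v_rel = (5, 11),  |v_rel|² = 146;  v_rel·d = (5)·(-6) + (11)·(16) = 146
146·t² − 292·t + 267 = 0  ⇒  m = 146² − 146·267 = -17666
m = -17666 < 0,  v_rel·d = 146 > 0  ⇒  outside

inside=no margin=-17666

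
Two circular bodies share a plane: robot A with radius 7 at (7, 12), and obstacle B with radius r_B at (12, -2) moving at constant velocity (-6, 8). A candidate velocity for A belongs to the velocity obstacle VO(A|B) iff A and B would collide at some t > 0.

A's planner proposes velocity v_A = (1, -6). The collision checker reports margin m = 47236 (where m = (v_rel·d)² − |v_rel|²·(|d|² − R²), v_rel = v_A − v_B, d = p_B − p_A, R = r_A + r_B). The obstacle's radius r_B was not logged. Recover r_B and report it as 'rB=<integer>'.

m = 47236
d = (5, -14);  v_rel = (7, -14),  |v_rel|² = 245
v_rel×d = (7)·(-14) − (-14)·(5) = -28
since m = R²·245 − (-28)²:  R² = (784 + 47236) / 245 = 196
R = √196 = 14  ⇒  r_B = 14 − 7 = 7

rB=7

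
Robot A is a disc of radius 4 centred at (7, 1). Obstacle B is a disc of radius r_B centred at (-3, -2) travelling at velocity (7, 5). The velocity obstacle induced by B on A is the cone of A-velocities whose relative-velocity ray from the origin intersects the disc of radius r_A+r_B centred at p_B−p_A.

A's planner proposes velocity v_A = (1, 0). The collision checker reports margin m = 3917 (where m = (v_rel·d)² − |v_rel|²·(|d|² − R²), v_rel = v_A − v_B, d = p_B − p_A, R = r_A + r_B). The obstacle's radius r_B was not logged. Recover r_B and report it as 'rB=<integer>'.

m = 3917
d = (-10, -3);  v_rel = (-6, -5),  |v_rel|² = 61
v_rel×d = (-6)·(-3) − (-5)·(-10) = -32
since m = R²·61 − (-32)²:  R² = (1024 + 3917) / 61 = 81
R = √81 = 9  ⇒  r_B = 9 − 4 = 5

rB=5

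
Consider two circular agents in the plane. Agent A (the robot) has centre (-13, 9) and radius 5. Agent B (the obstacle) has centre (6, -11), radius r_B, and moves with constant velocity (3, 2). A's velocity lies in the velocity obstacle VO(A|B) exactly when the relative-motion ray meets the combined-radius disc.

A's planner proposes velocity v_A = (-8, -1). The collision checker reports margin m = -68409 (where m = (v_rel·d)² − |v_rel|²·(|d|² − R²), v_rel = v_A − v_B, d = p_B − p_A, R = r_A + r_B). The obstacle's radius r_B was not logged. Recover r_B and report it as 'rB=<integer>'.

m = -68409
d = (19, -20);  v_rel = (-11, -3),  |v_rel|² = 130
v_rel×d = (-11)·(-20) − (-3)·(19) = 277
since m = R²·130 − 277²:  R² = (76729 + -68409) / 130 = 64
R = √64 = 8  ⇒  r_B = 8 − 5 = 3

rB=3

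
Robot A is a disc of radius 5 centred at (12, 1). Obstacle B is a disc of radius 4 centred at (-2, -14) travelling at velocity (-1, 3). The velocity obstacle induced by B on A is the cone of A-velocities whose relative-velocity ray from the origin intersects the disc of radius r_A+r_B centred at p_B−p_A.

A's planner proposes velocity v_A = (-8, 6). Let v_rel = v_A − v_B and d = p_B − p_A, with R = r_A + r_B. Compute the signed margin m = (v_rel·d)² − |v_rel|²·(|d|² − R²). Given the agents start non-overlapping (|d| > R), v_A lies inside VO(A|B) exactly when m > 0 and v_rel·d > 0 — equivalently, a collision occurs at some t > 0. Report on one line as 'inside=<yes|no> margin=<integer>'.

d = (-14, -15),  |d|² = 421;  R = 5+4 = 9,  c = 421−9² = 340
v_rel = (-7, 3),  |v_rel|² = 58;  v_rel·d = (-7)·(-14) + (3)·(-15) = 53
58·t² − 106·t + 340 = 0  ⇒  m = 53² − 58·340 = -16911
m = -16911 < 0,  v_rel·d = 53 > 0  ⇒  outside

inside=no margin=-16911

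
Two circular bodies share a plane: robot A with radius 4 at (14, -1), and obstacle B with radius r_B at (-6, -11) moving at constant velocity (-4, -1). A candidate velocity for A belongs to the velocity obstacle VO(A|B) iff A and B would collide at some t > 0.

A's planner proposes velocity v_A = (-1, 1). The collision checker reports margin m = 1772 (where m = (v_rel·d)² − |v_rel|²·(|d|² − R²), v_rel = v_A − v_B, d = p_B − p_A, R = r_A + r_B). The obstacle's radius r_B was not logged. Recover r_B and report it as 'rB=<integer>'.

m = 1772
d = (-20, -10);  v_rel = (3, 2),  |v_rel|² = 13
v_rel×d = (3)·(-10) − (2)·(-20) = 10
since m = R²·13 − 10²:  R² = (100 + 1772) / 13 = 144
R = √144 = 12  ⇒  r_B = 12 − 4 = 8

rB=8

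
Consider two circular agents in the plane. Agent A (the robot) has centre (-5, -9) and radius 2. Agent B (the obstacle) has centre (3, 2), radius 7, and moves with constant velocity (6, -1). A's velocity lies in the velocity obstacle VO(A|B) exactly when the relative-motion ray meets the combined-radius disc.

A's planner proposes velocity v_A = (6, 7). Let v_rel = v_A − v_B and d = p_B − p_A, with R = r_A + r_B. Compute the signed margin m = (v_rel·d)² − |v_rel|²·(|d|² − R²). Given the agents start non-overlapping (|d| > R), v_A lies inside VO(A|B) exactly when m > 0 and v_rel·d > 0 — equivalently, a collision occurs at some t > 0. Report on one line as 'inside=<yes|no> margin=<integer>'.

d = (8, 11),  |d|² = 185;  R = 2+7 = 9,  c = 185−9² = 104
v_rel = (0, 8),  |v_rel|² = 64;  v_rel·d = (0)·(8) + (8)·(11) = 88
64·t² − 176·t + 104 = 0  ⇒  m = 88² − 64·104 = 1088
m = 1088 > 0,  v_rel·d = 88 > 0  ⇒  inside

inside=yes margin=1088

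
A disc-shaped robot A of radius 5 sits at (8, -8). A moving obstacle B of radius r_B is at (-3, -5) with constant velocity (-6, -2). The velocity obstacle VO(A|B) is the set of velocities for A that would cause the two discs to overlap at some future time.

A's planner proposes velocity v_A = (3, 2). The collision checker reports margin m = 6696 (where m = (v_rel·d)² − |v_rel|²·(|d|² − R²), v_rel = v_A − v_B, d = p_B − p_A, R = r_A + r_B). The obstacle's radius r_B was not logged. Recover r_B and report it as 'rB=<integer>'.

m = 6696
d = (-11, 3);  v_rel = (9, 4),  |v_rel|² = 97
v_rel×d = (9)·(3) − (4)·(-11) = 71
since m = R²·97 − 71²:  R² = (5041 + 6696) / 97 = 121
R = √121 = 11  ⇒  r_B = 11 − 5 = 6

rB=6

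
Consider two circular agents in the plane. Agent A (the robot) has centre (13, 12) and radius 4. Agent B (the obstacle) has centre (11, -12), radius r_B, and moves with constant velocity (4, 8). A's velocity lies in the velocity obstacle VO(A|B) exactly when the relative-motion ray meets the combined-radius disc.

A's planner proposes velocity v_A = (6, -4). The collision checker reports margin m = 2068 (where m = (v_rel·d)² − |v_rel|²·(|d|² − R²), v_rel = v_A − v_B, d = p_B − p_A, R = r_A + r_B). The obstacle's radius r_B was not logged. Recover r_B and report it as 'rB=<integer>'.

m = 2068
d = (-2, -24);  v_rel = (2, -12),  |v_rel|² = 148
v_rel×d = (2)·(-24) − (-12)·(-2) = -72
since m = R²·148 − (-72)²:  R² = (5184 + 2068) / 148 = 49
R = √49 = 7  ⇒  r_B = 7 − 4 = 3

rB=3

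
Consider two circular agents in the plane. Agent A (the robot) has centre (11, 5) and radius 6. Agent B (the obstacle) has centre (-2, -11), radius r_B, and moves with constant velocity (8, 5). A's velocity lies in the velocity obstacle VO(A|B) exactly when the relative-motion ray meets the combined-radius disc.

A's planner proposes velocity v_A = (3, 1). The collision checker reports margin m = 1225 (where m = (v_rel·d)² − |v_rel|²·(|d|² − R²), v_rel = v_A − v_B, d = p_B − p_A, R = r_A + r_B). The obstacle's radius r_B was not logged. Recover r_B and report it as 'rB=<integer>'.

m = 1225
d = (-13, -16);  v_rel = (-5, -4),  |v_rel|² = 41
v_rel×d = (-5)·(-16) − (-4)·(-13) = 28
since m = R²·41 − 28²:  R² = (784 + 1225) / 41 = 49
R = √49 = 7  ⇒  r_B = 7 − 6 = 1

rB=1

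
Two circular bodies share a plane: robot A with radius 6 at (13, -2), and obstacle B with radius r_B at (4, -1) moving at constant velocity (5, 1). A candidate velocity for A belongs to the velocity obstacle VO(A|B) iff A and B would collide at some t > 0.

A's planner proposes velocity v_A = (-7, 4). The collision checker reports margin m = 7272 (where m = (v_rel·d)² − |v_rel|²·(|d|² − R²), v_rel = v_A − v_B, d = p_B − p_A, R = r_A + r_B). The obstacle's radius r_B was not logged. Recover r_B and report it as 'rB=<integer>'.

m = 7272
d = (-9, 1);  v_rel = (-12, 3),  |v_rel|² = 153
v_rel×d = (-12)·(1) − (3)·(-9) = 15
since m = R²·153 − 15²:  R² = (225 + 7272) / 153 = 49
R = √49 = 7  ⇒  r_B = 7 − 6 = 1

rB=1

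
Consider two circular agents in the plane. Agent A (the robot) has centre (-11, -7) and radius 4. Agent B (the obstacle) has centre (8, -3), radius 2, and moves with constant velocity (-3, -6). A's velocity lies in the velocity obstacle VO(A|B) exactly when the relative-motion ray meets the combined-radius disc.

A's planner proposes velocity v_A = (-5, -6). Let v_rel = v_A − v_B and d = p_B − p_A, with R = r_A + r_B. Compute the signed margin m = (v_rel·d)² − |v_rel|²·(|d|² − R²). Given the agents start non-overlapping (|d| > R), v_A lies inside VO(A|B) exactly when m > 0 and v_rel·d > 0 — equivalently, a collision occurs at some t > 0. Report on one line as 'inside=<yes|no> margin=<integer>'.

d = (19, 4),  |d|² = 377;  R = 4+2 = 6,  c = 377−6² = 341
v_rel = (-2, 0),  |v_rel|² = 4;  v_rel·d = (-2)·(19) + (0)·(4) = -38
4·t² + 76·t + 341 = 0  ⇒  m = (-38)² − 4·341 = 80
m = 80 > 0,  v_rel·d = -38 < 0  ⇒  outside

inside=no margin=80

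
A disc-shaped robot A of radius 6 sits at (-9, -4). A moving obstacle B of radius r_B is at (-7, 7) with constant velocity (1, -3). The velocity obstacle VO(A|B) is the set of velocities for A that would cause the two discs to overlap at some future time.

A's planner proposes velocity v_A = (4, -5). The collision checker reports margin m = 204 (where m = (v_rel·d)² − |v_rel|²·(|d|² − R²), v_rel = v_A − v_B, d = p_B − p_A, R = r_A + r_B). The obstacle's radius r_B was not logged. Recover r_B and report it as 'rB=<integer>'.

m = 204
d = (2, 11);  v_rel = (3, -2),  |v_rel|² = 13
v_rel×d = (3)·(11) − (-2)·(2) = 37
since m = R²·13 − 37²:  R² = (1369 + 204) / 13 = 121
R = √121 = 11  ⇒  r_B = 11 − 6 = 5

rB=5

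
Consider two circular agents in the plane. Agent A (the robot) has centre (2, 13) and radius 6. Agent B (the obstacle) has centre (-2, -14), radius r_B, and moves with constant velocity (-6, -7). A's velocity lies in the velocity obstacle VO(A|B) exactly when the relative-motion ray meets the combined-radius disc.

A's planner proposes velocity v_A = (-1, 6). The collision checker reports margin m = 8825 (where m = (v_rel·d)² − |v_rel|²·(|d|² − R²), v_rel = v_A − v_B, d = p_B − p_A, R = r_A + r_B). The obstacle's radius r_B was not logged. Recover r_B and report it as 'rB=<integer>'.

m = 8825
d = (-4, -27);  v_rel = (5, 13),  |v_rel|² = 194
v_rel×d = (5)·(-27) − (13)·(-4) = -83
since m = R²·194 − (-83)²:  R² = (6889 + 8825) / 194 = 81
R = √81 = 9  ⇒  r_B = 9 − 6 = 3

rB=3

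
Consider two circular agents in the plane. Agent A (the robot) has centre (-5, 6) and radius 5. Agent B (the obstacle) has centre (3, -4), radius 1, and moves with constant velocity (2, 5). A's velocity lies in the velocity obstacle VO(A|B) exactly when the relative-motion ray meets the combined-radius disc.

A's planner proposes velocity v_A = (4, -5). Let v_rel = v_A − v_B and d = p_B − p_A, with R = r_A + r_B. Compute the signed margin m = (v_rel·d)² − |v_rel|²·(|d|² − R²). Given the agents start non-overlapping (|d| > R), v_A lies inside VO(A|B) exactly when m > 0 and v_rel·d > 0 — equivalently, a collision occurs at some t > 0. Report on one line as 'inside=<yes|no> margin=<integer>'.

d = (8, -10),  |d|² = 164;  R = 5+1 = 6,  c = 164−6² = 128
v_rel = (2, -10),  |v_rel|² = 104;  v_rel·d = (2)·(8) + (-10)·(-10) = 116
104·t² − 232·t + 128 = 0  ⇒  m = 116² − 104·128 = 144
m = 144 > 0,  v_rel·d = 116 > 0  ⇒  inside

inside=yes margin=144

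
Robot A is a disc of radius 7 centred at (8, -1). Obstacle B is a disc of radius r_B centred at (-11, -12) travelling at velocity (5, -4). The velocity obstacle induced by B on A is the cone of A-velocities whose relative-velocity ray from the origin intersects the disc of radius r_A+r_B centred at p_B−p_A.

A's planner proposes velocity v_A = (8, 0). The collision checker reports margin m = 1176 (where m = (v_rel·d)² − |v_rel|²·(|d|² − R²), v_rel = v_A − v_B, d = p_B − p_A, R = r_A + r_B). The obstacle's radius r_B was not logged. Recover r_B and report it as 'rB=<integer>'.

m = 1176
d = (-19, -11);  v_rel = (3, 4),  |v_rel|² = 25
v_rel×d = (3)·(-11) − (4)·(-19) = 43
since m = R²·25 − 43²:  R² = (1849 + 1176) / 25 = 121
R = √121 = 11  ⇒  r_B = 11 − 7 = 4

rB=4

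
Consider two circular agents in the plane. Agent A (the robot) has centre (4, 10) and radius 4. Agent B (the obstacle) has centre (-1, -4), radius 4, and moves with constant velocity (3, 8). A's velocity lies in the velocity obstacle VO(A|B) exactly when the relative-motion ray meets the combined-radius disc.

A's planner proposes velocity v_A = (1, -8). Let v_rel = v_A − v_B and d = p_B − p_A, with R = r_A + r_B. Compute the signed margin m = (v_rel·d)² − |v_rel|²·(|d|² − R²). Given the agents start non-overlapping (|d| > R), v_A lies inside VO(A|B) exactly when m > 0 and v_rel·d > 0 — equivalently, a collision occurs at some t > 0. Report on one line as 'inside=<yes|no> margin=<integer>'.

d = (-5, -14),  |d|² = 221;  R = 4+4 = 8,  c = 221−8² = 157
v_rel = (-2, -16),  |v_rel|² = 260;  v_rel·d = (-2)·(-5) + (-16)·(-14) = 234
260·t² − 468·t + 157 = 0  ⇒  m = 234² − 260·157 = 13936
m = 13936 > 0,  v_rel·d = 234 > 0  ⇒  inside

inside=yes margin=13936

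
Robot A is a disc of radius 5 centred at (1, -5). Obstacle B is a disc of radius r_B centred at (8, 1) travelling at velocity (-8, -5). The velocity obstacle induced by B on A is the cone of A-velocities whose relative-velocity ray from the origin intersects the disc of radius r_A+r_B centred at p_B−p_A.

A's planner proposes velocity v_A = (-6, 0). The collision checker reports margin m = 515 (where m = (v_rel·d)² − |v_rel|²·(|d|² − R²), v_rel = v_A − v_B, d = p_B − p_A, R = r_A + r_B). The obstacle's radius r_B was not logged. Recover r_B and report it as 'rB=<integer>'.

m = 515
d = (7, 6);  v_rel = (2, 5),  |v_rel|² = 29
v_rel×d = (2)·(6) − (5)·(7) = -23
since m = R²·29 − (-23)²:  R² = (529 + 515) / 29 = 36
R = √36 = 6  ⇒  r_B = 6 − 5 = 1

rB=1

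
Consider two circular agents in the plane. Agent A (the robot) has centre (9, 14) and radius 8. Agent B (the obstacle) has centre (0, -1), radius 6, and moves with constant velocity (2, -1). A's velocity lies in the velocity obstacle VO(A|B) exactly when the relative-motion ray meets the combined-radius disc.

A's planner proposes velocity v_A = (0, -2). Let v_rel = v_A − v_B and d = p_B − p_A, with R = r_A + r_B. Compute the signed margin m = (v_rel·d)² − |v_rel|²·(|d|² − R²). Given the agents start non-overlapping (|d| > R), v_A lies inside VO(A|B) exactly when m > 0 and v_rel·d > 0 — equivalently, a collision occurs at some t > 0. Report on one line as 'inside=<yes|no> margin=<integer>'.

d = (-9, -15),  |d|² = 306;  R = 8+6 = 14,  c = 306−14² = 110
v_rel = (-2, -1),  |v_rel|² = 5;  v_rel·d = (-2)·(-9) + (-1)·(-15) = 33
5·t² − 66·t + 110 = 0  ⇒  m = 33² − 5·110 = 539
m = 539 > 0,  v_rel·d = 33 > 0  ⇒  inside

inside=yes margin=539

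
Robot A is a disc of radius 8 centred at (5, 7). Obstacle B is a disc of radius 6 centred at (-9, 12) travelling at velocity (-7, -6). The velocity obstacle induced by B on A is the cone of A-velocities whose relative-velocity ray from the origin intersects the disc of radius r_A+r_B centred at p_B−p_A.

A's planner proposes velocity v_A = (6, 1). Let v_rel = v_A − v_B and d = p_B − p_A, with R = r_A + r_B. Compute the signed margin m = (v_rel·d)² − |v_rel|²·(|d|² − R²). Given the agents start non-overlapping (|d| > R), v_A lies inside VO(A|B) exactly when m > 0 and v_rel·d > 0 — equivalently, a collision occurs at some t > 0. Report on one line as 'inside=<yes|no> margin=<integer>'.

d = (-14, 5),  |d|² = 221;  R = 8+6 = 14,  c = 221−14² = 25
v_rel = (13, 7),  |v_rel|² = 218;  v_rel·d = (13)·(-14) + (7)·(5) = -147
218·t² + 294·t + 25 = 0  ⇒  m = (-147)² − 218·25 = 16159
m = 16159 > 0,  v_rel·d = -147 < 0  ⇒  outside

inside=no margin=16159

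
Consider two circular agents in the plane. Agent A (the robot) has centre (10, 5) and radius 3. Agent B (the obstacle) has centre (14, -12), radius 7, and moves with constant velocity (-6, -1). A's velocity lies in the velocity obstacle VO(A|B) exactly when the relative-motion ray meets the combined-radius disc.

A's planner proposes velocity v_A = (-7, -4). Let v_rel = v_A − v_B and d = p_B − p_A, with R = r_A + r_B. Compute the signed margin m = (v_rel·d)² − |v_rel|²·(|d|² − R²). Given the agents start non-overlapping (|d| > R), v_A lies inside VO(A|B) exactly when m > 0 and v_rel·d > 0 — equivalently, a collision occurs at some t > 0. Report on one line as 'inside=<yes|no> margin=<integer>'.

d = (4, -17),  |d|² = 305;  R = 3+7 = 10,  c = 305−10² = 205
v_rel = (-1, -3),  |v_rel|² = 10;  v_rel·d = (-1)·(4) + (-3)·(-17) = 47
10·t² − 94·t + 205 = 0  ⇒  m = 47² − 10·205 = 159
m = 159 > 0,  v_rel·d = 47 > 0  ⇒  inside

inside=yes margin=159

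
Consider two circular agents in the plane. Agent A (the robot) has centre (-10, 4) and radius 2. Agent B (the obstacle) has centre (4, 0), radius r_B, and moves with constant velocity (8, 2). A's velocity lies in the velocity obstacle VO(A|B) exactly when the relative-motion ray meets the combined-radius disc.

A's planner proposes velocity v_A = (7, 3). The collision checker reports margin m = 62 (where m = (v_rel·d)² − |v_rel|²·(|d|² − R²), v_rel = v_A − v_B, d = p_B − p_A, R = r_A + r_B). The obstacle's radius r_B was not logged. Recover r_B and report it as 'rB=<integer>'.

m = 62
d = (14, -4);  v_rel = (-1, 1),  |v_rel|² = 2
v_rel×d = (-1)·(-4) − (1)·(14) = -10
since m = R²·2 − (-10)²:  R² = (100 + 62) / 2 = 81
R = √81 = 9  ⇒  r_B = 9 − 2 = 7

rB=7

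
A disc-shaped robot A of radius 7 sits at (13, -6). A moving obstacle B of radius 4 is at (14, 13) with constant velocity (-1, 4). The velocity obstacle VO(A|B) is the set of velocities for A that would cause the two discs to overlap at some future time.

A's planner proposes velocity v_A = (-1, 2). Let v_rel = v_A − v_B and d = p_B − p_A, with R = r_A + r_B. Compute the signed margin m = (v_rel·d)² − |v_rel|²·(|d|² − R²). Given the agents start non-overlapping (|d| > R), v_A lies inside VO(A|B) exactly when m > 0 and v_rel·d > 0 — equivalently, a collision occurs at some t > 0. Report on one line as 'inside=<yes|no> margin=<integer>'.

d = (1, 19),  |d|² = 362;  R = 7+4 = 11,  c = 362−11² = 241
v_rel = (0, -2),  |v_rel|² = 4;  v_rel·d = (0)·(1) + (-2)·(19) = -38
4·t² + 76·t + 241 = 0  ⇒  m = (-38)² − 4·241 = 480
m = 480 > 0,  v_rel·d = -38 < 0  ⇒  outside

inside=no margin=480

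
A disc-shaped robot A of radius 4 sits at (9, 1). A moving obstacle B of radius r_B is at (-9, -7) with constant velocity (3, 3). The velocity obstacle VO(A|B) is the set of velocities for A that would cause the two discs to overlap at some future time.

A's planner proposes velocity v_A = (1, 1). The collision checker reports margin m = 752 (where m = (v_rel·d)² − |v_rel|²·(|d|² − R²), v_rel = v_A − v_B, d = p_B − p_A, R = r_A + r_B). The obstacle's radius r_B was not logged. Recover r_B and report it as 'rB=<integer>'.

m = 752
d = (-18, -8);  v_rel = (-2, -2),  |v_rel|² = 8
v_rel×d = (-2)·(-8) − (-2)·(-18) = -20
since m = R²·8 − (-20)²:  R² = (400 + 752) / 8 = 144
R = √144 = 12  ⇒  r_B = 12 − 4 = 8

rB=8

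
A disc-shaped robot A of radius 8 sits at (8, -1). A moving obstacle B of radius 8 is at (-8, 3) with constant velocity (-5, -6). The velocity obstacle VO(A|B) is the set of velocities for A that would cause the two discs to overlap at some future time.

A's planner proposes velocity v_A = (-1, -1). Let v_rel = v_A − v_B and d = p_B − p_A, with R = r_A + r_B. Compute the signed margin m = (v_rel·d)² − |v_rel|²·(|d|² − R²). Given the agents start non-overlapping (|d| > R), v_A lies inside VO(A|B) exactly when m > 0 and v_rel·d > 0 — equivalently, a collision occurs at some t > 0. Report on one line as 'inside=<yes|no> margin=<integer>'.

d = (-16, 4),  |d|² = 272;  R = 8+8 = 16,  c = 272−16² = 16
v_rel = (4, 5),  |v_rel|² = 41;  v_rel·d = (4)·(-16) + (5)·(4) = -44
41·t² + 88·t + 16 = 0  ⇒  m = (-44)² − 41·16 = 1280
m = 1280 > 0,  v_rel·d = -44 < 0  ⇒  outside

inside=no margin=1280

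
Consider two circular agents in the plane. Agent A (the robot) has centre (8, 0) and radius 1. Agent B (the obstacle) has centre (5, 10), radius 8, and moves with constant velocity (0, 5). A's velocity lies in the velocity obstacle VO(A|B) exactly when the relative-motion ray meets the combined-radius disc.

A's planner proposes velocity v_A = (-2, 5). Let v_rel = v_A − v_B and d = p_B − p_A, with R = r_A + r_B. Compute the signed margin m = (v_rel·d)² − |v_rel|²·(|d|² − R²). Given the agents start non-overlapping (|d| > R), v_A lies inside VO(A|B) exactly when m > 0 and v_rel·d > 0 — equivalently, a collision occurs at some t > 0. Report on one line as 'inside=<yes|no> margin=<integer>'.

d = (-3, 10),  |d|² = 109;  R = 1+8 = 9,  c = 109−9² = 28
v_rel = (-2, 0),  |v_rel|² = 4;  v_rel·d = (-2)·(-3) + (0)·(10) = 6
4·t² − 12·t + 28 = 0  ⇒  m = 6² − 4·28 = -76
m = -76 < 0,  v_rel·d = 6 > 0  ⇒  outside

inside=no margin=-76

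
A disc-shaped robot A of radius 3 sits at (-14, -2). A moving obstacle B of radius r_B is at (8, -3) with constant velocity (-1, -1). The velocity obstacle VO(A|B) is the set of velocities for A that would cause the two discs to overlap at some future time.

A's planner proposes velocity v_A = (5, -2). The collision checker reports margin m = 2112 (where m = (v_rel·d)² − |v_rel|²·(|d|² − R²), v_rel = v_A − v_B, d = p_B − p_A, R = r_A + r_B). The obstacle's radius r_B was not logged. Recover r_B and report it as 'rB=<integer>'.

m = 2112
d = (22, -1);  v_rel = (6, -1),  |v_rel|² = 37
v_rel×d = (6)·(-1) − (-1)·(22) = 16
since m = R²·37 − 16²:  R² = (256 + 2112) / 37 = 64
R = √64 = 8  ⇒  r_B = 8 − 3 = 5

rB=5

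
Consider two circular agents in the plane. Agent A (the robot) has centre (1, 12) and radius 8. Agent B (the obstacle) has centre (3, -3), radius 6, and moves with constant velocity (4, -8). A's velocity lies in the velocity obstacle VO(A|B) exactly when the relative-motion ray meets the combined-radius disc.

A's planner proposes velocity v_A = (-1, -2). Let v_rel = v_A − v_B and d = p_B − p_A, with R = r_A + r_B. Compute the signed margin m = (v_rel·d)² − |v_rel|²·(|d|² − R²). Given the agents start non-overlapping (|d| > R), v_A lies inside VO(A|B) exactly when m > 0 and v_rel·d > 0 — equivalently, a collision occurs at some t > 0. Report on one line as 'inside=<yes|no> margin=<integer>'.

d = (2, -15),  |d|² = 229;  R = 8+6 = 14,  c = 229−14² = 33
v_rel = (-5, 6),  |v_rel|² = 61;  v_rel·d = (-5)·(2) + (6)·(-15) = -100
61·t² + 200·t + 33 = 0  ⇒  m = (-100)² − 61·33 = 7987
m = 7987 > 0,  v_rel·d = -100 < 0  ⇒  outside

inside=no margin=7987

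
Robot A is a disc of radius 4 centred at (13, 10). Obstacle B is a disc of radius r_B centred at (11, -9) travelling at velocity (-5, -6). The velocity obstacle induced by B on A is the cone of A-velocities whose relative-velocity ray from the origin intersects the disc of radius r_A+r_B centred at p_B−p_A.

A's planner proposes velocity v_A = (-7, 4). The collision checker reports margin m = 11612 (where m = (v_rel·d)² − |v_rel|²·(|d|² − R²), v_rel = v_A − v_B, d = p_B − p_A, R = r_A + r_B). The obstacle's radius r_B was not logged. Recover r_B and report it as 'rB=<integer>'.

m = 11612
d = (-2, -19);  v_rel = (-2, 10),  |v_rel|² = 104
v_rel×d = (-2)·(-19) − (10)·(-2) = 58
since m = R²·104 − 58²:  R² = (3364 + 11612) / 104 = 144
R = √144 = 12  ⇒  r_B = 12 − 4 = 8

rB=8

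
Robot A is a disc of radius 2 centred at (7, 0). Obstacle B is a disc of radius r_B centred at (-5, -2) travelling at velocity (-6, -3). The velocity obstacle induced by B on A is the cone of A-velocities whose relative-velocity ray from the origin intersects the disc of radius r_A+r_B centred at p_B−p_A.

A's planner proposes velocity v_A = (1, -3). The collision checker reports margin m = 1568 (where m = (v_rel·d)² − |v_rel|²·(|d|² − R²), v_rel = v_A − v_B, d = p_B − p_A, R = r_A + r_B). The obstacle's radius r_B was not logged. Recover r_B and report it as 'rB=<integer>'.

m = 1568
d = (-12, -2);  v_rel = (7, 0),  |v_rel|² = 49
v_rel×d = (7)·(-2) − (0)·(-12) = -14
since m = R²·49 − (-14)²:  R² = (196 + 1568) / 49 = 36
R = √36 = 6  ⇒  r_B = 6 − 2 = 4

rB=4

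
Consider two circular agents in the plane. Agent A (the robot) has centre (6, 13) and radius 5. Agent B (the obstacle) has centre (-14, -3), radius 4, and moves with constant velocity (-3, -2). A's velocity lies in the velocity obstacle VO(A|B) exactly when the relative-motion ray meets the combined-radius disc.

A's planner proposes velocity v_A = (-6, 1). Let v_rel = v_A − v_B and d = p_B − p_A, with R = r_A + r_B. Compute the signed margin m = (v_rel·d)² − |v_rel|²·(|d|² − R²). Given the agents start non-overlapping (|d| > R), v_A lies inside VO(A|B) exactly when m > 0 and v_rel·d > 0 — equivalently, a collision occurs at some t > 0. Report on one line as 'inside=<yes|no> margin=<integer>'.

d = (-20, -16),  |d|² = 656;  R = 5+4 = 9,  c = 656−9² = 575
v_rel = (-3, 3),  |v_rel|² = 18;  v_rel·d = (-3)·(-20) + (3)·(-16) = 12
18·t² − 24·t + 575 = 0  ⇒  m = 12² − 18·575 = -10206
m = -10206 < 0,  v_rel·d = 12 > 0  ⇒  outside

inside=no margin=-10206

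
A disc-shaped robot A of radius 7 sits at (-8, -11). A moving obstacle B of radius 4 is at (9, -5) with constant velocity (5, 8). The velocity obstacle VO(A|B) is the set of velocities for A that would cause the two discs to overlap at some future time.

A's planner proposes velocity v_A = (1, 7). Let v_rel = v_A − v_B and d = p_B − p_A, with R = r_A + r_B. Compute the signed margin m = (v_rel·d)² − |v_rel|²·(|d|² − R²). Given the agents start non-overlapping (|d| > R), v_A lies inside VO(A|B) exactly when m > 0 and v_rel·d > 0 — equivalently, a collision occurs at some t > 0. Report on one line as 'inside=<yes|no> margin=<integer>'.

d = (17, 6),  |d|² = 325;  R = 7+4 = 11,  c = 325−11² = 204
v_rel = (-4, -1),  |v_rel|² = 17;  v_rel·d = (-4)·(17) + (-1)·(6) = -74
17·t² + 148·t + 204 = 0  ⇒  m = (-74)² − 17·204 = 2008
m = 2008 > 0,  v_rel·d = -74 < 0  ⇒  outside

inside=no margin=2008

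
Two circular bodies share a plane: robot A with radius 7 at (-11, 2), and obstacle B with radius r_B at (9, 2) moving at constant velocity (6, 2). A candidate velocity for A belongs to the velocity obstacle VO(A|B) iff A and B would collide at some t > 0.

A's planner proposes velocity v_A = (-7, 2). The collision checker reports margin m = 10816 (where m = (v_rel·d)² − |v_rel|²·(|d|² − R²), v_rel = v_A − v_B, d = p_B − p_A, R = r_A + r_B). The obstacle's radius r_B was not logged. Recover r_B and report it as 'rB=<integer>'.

m = 10816
d = (20, 0);  v_rel = (-13, 0),  |v_rel|² = 169
v_rel×d = (-13)·(0) − (0)·(20) = 0
since m = R²·169 − 0²:  R² = (0 + 10816) / 169 = 64
R = √64 = 8  ⇒  r_B = 8 − 7 = 1

rB=1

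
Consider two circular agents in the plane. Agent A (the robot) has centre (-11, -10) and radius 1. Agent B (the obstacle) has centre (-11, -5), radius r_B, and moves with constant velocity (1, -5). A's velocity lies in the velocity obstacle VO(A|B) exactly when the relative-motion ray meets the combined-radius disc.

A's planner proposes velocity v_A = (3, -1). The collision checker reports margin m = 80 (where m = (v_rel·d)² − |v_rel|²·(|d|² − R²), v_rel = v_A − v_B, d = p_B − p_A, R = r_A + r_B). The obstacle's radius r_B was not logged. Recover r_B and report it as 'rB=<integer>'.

m = 80
d = (0, 5);  v_rel = (2, 4),  |v_rel|² = 20
v_rel×d = (2)·(5) − (4)·(0) = 10
since m = R²·20 − 10²:  R² = (100 + 80) / 20 = 9
R = √9 = 3  ⇒  r_B = 3 − 1 = 2

rB=2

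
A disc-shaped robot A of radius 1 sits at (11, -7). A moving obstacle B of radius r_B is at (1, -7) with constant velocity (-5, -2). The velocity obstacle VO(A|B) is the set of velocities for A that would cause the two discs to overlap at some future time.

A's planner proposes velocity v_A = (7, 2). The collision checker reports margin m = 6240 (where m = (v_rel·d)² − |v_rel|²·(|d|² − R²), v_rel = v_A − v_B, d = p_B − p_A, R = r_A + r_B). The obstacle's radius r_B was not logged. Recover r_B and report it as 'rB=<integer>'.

m = 6240
d = (-10, 0);  v_rel = (12, 4),  |v_rel|² = 160
v_rel×d = (12)·(0) − (4)·(-10) = 40
since m = R²·160 − 40²:  R² = (1600 + 6240) / 160 = 49
R = √49 = 7  ⇒  r_B = 7 − 1 = 6

rB=6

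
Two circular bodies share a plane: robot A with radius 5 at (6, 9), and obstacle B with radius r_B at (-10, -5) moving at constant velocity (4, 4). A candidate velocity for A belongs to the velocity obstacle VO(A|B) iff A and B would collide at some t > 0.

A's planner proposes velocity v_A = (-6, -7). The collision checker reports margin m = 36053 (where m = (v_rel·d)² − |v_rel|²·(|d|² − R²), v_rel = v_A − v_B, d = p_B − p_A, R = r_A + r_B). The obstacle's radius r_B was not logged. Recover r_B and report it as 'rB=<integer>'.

m = 36053
d = (-16, -14);  v_rel = (-10, -11),  |v_rel|² = 221
v_rel×d = (-10)·(-14) − (-11)·(-16) = -36
since m = R²·221 − (-36)²:  R² = (1296 + 36053) / 221 = 169
R = √169 = 13  ⇒  r_B = 13 − 5 = 8

rB=8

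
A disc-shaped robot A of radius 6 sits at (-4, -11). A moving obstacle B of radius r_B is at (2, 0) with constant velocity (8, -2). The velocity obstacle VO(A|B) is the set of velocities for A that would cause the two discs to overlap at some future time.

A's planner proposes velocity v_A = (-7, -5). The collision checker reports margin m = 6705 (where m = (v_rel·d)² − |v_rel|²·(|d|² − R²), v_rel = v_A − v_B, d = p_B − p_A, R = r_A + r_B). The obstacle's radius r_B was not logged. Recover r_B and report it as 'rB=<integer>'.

m = 6705
d = (6, 11);  v_rel = (-15, -3),  |v_rel|² = 234
v_rel×d = (-15)·(11) − (-3)·(6) = -147
since m = R²·234 − (-147)²:  R² = (21609 + 6705) / 234 = 121
R = √121 = 11  ⇒  r_B = 11 − 6 = 5

rB=5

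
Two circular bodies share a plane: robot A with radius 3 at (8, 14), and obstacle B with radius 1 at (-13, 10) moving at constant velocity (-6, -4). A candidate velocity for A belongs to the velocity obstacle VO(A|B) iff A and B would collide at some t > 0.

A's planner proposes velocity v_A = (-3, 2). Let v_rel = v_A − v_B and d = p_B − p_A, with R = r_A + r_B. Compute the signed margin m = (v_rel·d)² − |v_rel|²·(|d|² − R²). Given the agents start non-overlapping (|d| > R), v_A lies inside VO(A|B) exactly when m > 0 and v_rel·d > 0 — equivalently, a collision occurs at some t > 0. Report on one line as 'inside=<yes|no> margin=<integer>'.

d = (-21, -4),  |d|² = 457;  R = 3+1 = 4,  c = 457−4² = 441
v_rel = (3, 6),  |v_rel|² = 45;  v_rel·d = (3)·(-21) + (6)·(-4) = -87
45·t² + 174·t + 441 = 0  ⇒  m = (-87)² − 45·441 = -12276
m = -12276 < 0,  v_rel·d = -87 < 0  ⇒  outside

inside=no margin=-12276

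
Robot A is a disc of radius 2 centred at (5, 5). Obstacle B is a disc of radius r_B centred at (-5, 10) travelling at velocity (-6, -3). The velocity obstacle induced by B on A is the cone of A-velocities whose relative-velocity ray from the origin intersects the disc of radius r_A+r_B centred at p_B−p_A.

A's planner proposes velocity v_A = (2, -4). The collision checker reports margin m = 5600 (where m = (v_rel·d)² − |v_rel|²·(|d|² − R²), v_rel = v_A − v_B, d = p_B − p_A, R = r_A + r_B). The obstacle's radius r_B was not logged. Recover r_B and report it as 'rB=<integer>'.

m = 5600
d = (-10, 5);  v_rel = (8, -1),  |v_rel|² = 65
v_rel×d = (8)·(5) − (-1)·(-10) = 30
since m = R²·65 − 30²:  R² = (900 + 5600) / 65 = 100
R = √100 = 10  ⇒  r_B = 10 − 2 = 8

rB=8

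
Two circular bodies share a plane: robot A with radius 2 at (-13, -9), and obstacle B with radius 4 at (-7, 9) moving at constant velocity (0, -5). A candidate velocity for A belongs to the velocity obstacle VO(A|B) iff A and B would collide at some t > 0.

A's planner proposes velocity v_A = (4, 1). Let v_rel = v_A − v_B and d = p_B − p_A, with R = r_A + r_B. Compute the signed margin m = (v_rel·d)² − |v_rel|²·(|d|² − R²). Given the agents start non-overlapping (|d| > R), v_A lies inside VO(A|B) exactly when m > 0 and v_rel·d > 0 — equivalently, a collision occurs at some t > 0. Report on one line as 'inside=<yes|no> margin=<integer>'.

d = (6, 18),  |d|² = 360;  R = 2+4 = 6,  c = 360−6² = 324
v_rel = (4, 6),  |v_rel|² = 52;  v_rel·d = (4)·(6) + (6)·(18) = 132
52·t² − 264·t + 324 = 0  ⇒  m = 132² − 52·324 = 576
m = 576 > 0,  v_rel·d = 132 > 0  ⇒  inside

inside=yes margin=576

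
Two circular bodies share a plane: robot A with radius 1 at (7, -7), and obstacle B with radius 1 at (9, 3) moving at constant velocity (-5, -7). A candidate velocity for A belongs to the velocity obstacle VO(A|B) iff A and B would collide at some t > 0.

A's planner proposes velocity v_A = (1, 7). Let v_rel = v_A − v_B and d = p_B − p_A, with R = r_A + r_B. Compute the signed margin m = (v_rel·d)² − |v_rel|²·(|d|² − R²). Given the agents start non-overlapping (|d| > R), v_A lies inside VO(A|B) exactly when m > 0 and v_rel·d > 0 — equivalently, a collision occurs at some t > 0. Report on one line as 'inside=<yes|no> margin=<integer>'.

d = (2, 10),  |d|² = 104;  R = 1+1 = 2,  c = 104−2² = 100
v_rel = (6, 14),  |v_rel|² = 232;  v_rel·d = (6)·(2) + (14)·(10) = 152
232·t² − 304·t + 100 = 0  ⇒  m = 152² − 232·100 = -96
m = -96 < 0,  v_rel·d = 152 > 0  ⇒  outside

inside=no margin=-96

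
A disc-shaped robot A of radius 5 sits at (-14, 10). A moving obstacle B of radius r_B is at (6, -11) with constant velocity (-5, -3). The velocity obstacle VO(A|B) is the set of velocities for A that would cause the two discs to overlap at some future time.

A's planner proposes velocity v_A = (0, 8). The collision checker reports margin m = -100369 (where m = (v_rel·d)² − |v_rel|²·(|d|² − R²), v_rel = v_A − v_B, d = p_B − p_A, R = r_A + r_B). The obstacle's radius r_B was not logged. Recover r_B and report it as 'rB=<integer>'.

m = -100369
d = (20, -21);  v_rel = (5, 11),  |v_rel|² = 146
v_rel×d = (5)·(-21) − (11)·(20) = -325
since m = R²·146 − (-325)²:  R² = (105625 + -100369) / 146 = 36
R = √36 = 6  ⇒  r_B = 6 − 5 = 1

rB=1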